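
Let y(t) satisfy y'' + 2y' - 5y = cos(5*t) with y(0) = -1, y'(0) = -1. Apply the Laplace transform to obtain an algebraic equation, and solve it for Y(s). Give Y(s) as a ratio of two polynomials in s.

Y(s) = (-s^3 - 3*s^2 - 24*s - 75)/(s^4 + 2*s^3 + 20*s^2 + 50*s - 125)

Take the Laplace transform of both sides.
Using L{y''} = s^2 Y - s·y(0) - y'(0) and L{y'} = sY - y(0), with y(0) = -1, y'(0) = -1, the left side becomes (s^2 + 2*s - 5)Y - (-s - 3).
The right side is L{cos(5*t)} = s/(s^2 + 25).
So (s^2 + 2*s - 5)Y = s/(s^2 + 25) + (-s - 3).
Isolate Y and clear denominators.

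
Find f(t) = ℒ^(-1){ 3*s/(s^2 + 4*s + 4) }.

Factor the denominator: s^2 + 4*s + 4 = (s + 2)^2.
Partial fraction decomposition gives [3/(s + 2)] + [-6/(s + 2)^2].
Invert each term: 3/(s + 2) ↔ 3e^(-2t); -6/(s + 2)^2 ↔ -6t·e^(-2t).

f(t) = -6*t*exp(-2*t) + 3*exp(-2*t)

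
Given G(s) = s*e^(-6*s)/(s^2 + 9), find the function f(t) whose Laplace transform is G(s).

f(t) = Heaviside(t - 6)*(cos(3*t - 18))

The factor e^(-6s) signals a time shift by c = 6 (second shifting theorem).
L{cos(3t)} = s/(s^2 + 9), so L^-1{s/(s^2 + 9)} = cos(3*t).
Hence the inverse is u(t - 6) times that function evaluated at t - 6.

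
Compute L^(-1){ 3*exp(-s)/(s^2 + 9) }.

Heaviside(t - 1)*(sin(3*t - 3))

The factor e^(-s) signals a time shift by c = 1 (second shifting theorem).
L{sin(3t)} = 3/(s^2 + 9), so L^-1{3/(s^2 + 9)} = sin(3*t).
Hence the inverse is u(t - 1) times that function evaluated at t - 1.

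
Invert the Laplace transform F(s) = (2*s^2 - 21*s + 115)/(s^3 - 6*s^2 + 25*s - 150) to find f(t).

Factor the denominator: s^3 - 6*s^2 + 25*s - 150 = (s - 6)*(s^2 + 25).
Partial fraction decomposition gives [1/(s - 6)] + [s/(s^2 + 25)] + [-15/(s^2 + 25)].
Invert each term: 1/(s - 6) ↔ e^(6t); 1·s/(s^2 + 25) ↔ cos(5t); -3·5/(s^2 + 25) ↔ -3sin(5t).

f(t) = exp(6*t) - 3*sin(5*t) + cos(5*t)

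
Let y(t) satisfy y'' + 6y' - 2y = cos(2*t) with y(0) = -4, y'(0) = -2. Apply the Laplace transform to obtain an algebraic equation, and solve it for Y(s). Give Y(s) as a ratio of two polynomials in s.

Y(s) = (-4*s^3 - 26*s^2 - 15*s - 104)/(s^4 + 6*s^3 + 2*s^2 + 24*s - 8)

Take the Laplace transform of both sides.
The derivative rules (L{y''} = s^2 Y - s·y(0) - y'(0) and L{y'} = sY - y(0), with y(0) = -4, y'(0) = -2) turn the left side into (s^2 + 6*s - 2)Y - (-4*s - 26).
The right side is L{cos(2*t)} = s/(s^2 + 4).
So (s^2 + 6*s - 2)Y = s/(s^2 + 4) + (-4*s - 26).
Isolate Y and clear denominators.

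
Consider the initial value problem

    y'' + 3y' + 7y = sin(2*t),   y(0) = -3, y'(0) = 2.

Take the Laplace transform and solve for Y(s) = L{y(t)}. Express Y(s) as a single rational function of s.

Laplace-transform each side.
With L{y''} = s^2 Y - s·y(0) - y'(0) and L{y'} = sY - y(0), with y(0) = -3, y'(0) = 2: the LHS transforms to (s^2 + 3*s + 7)Y - (-3*s - 7).
The right side is L{sin(2*t)} = 2/(s^2 + 4).
So (s^2 + 3*s + 7)Y = 2/(s^2 + 4) + (-3*s - 7).
Solve for Y(s) and write it as one ratio of polynomials.

Y(s) = (-3*s^3 - 7*s^2 - 12*s - 26)/(s^4 + 3*s^3 + 11*s^2 + 12*s + 28)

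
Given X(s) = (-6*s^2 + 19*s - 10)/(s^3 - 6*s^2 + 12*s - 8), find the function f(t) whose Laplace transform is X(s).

Factor the denominator: s^3 - 6*s^2 + 12*s - 8 = (s - 2)^3.
Partial fraction decomposition gives [-6/(s - 2)] + [-5/(s - 2)^2] + [4/(s - 2)^3].
Invert each term: -6/(s - 2) ↔ -6e^(2t); -5/(s - 2)^2 ↔ -5t·e^(2t); 4/(s - 2)^3 ↔ (2)t^2·e^(2t).

f(t) = 2*t^2*exp(2*t) - 5*t*exp(2*t) - 6*exp(2*t)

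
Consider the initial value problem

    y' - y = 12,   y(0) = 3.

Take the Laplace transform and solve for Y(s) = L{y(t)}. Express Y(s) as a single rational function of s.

Transform both sides with L{·}.
Using L{y'} = sY - y(0) = sY - 3, the left side becomes (s - 1)Y - (3).
The right side is L{12} = 12/s.
So (s - 1)Y = 12/s + (3).
Divide through and combine into a single rational function.

Y(s) = (3*s + 12)/(s^2 - s)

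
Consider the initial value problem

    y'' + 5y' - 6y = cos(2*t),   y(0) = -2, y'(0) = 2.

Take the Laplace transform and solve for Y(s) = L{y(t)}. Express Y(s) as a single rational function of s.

Y(s) = (-2*s^3 - 8*s^2 - 7*s - 32)/(s^4 + 5*s^3 - 2*s^2 + 20*s - 24)

Laplace-transform each side.
Using L{y''} = s^2 Y - s·y(0) - y'(0) and L{y'} = sY - y(0), with y(0) = -2, y'(0) = 2, the left side becomes (s^2 + 5*s - 6)Y - (-2*s - 8).
The right side is L{cos(2*t)} = s/(s^2 + 4).
So (s^2 + 5*s - 6)Y = s/(s^2 + 4) + (-2*s - 8).
Divide through and combine into a single rational function.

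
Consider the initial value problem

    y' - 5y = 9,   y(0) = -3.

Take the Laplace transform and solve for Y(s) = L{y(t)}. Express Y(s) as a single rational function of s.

Y(s) = (-3*s + 9)/(s^2 - 5*s)

Laplace-transform each side.
Using L{y'} = sY - y(0) = sY - (-3), the left side becomes (s - 5)Y - (-3).
The right side is L{9} = 9/s.
So (s - 5)Y = 9/s + (-3).
Divide through and combine into a single rational function.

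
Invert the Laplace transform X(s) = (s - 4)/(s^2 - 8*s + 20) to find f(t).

Rewrite the denominator: s^2 - 8*s + 20 = (s - 4)^2 + 4.
The form in (s - 4) signals a first-shifting-theorem factor e^(4t).
Since L{cos(2t)} = s/(s^2 + 4), the inverse is e^(4*t)*cos(2*t).

f(t) = exp(4*t)*cos(2*t)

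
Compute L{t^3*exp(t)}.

6/(s - 1)^4

L{t^3} = 3!/s^4 = 6/s^4.
By the first shifting theorem, multiplying by e^(t) replaces s with s - 1.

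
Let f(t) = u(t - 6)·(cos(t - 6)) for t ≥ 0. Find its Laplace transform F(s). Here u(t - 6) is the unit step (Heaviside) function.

F(s) = s*exp(-6*s)/(s^2 + 1)

By the second shifting theorem, L{u(t - c)·g(t - c)} = e^(-cs)·G(s) with c = 6 and G(s) = L{g(t)}.
L{cos(t)} = s/(s^2 + 1).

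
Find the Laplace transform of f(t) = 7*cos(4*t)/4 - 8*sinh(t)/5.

By linearity of the Laplace transform, transform each term separately.
(7/4)·[L{cos(4t)} = s/(s^2 + 16)]; (-8/5)·[L{sinh(t)} = 1/(s^2 - 1)].

7*s/(4*(s^2 + 16)) - 8/(5*(s^2 - 1))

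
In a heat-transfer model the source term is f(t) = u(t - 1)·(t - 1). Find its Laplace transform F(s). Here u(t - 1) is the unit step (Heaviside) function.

By the second shifting theorem, L{u(t - c)·g(t - c)} = e^(-cs)·G(s) with c = 1 and G(s) = L{g(t)}.
L{t} = 1!/s^2 = 1/s^2.

F(s) = exp(-s)/s^2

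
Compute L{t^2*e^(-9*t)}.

2/(s + 9)^3

L{e^(-9t)} = 1/(s + 9).
Then apply L{t^2·g(t)} = (-1)^2 d^2/ds^2[G(s)] with G(s) = 1/(s + 9):
differentiating 2 times and applying the sign gives 2/(s + 9)^3.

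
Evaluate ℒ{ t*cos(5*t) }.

L{cos(5t)} = s/(s^2 + 25).
Then apply L{t·g(t)} = -d/ds[H(s)] with H(s) = s/(s^2 + 25):
differentiating 1 time and applying the sign gives (s - 5)*(s + 5)/(s^2 + 25)^2.

(s - 5)*(s + 5)/(s^2 + 25)^2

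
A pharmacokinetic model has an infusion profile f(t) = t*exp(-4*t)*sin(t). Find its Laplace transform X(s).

L{sin(t)} = 1/(s^2 + 1).
Multiplying by e^(-4t) shifts s → s + 4, so L{exp(-4*t)*sin(t)} = 1/((s + 4)^2 + 1).
Then apply L{t·g(t)} = -d/ds[G(s)] with G(s) = 1/((s + 4)^2 + 1):
differentiating 1 time and applying the sign gives 2*(s + 4)/(s^2 + 8*s + 17)^2.

X(s) = 2*(s + 4)/(s^2 + 8*s + 17)^2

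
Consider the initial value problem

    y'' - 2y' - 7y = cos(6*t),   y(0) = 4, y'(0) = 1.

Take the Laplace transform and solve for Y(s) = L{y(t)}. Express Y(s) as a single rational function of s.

Y(s) = (4*s^3 - 7*s^2 + 145*s - 252)/(s^4 - 2*s^3 + 29*s^2 - 72*s - 252)

Take the Laplace transform of both sides.
Using L{y''} = s^2 Y - s·y(0) - y'(0) and L{y'} = sY - y(0), with y(0) = 4, y'(0) = 1, the left side becomes (s^2 - 2*s - 7)Y - (4*s - 7).
The right side is L{cos(6*t)} = s/(s^2 + 36).
So (s^2 - 2*s - 7)Y = s/(s^2 + 36) + (4*s - 7).
Solve for Y(s) and write it as one ratio of polynomials.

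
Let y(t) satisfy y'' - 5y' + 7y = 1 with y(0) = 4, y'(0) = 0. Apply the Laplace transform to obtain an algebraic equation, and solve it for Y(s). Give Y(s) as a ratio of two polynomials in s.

Y(s) = (4*s^2 - 20*s + 1)/(s^3 - 5*s^2 + 7*s)

Apply the Laplace transform to the equation.
With L{y''} = s^2 Y - s·y(0) - y'(0) and L{y'} = sY - y(0), with y(0) = 4, y'(0) = 0: the LHS transforms to (s^2 - 5*s + 7)Y - (4*s - 20).
The right side is L{1} = 1/s.
So (s^2 - 5*s + 7)Y = 1/s + (4*s - 20).
Divide through and combine into a single rational function.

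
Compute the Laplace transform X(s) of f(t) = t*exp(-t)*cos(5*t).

X(s) = (s - 4)*(s + 6)/(s^2 + 2*s + 26)^2

L{cos(5t)} = s/(s^2 + 25).
Multiplying by e^(-t) shifts s → s + 1, so L{exp(-t)*cos(5*t)} = (s + 1)/((s + 1)^2 + 25).
Then apply L{t·g(t)} = -d/ds[G(s)] with G(s) = (s + 1)/((s + 1)^2 + 25):
differentiating 1 time and applying the sign gives (s - 4)*(s + 6)/(s^2 + 2*s + 26)^2.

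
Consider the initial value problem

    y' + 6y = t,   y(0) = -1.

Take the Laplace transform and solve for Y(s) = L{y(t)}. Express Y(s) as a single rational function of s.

Take the Laplace transform of both sides.
Using L{y'} = sY - y(0) = sY - (-1), the left side becomes (s + 6)Y - (-1).
The right side is L{t} = s^(-2).
So (s + 6)Y = s^(-2) + (-1).
Divide through and combine into a single rational function.

Y(s) = (-s^2 + 1)/(s^3 + 6*s^2)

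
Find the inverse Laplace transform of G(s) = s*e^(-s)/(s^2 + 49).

Heaviside(t - 1)*(cos(7*t - 7))

The factor e^(-s) signals a time shift by c = 1 (second shifting theorem).
L{cos(7t)} = s/(s^2 + 49), so L^-1{s/(s^2 + 49)} = cos(7*t).
Hence the inverse is u(t - 1) times that function evaluated at t - 1.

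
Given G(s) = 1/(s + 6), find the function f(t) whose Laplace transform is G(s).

Since L{e^(-6t)} = 1/(s + 6), the inverse is e^(-6*t).

f(t) = exp(-6*t)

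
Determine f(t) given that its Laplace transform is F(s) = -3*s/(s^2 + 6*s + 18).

f(t) = 3*exp(-3*t)*sin(3*t) - 3*exp(-3*t)*cos(3*t)

Complete the square in the denominator: s^2 + 6*s + 18 = (s + 3)^2 + 3^2.
Split the numerator to match: -3*s = -3·(s + 3) + 3·3.
Invert each term: -3·(s + 3)/((s + 3)^2 + 9) ↔ -3e^(-3t)cos(3t); 3·3/((s + 3)^2 + 9) ↔ 3e^(-3t)sin(3t).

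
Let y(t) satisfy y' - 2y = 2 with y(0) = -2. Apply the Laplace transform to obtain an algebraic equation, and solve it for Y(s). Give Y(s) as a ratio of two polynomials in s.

Y(s) = (-2*s + 2)/(s^2 - 2*s)

Take the Laplace transform of both sides.
With L{y'} = sY - y(0) = sY - (-2): the LHS transforms to (s - 2)Y - (-2).
The right side is L{2} = 2/s.
So (s - 2)Y = 2/s + (-2).
Divide through and combine into a single rational function.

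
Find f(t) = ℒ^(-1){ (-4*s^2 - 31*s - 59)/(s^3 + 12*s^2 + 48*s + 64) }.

Factor the denominator: s^3 + 12*s^2 + 48*s + 64 = (s + 4)^3.
Partial fraction decomposition gives [-4/(s + 4)] + [(s + 4)^(-2)] + [(s + 4)^(-3)].
Invert each term: -4/(s + 4) ↔ -4e^(-4t); 1/(s + 4)^2 ↔ t·e^(-4t); 1/(s + 4)^3 ↔ (1/2)t^2·e^(-4t).

f(t) = t^2*exp(-4*t)/2 + t*exp(-4*t) - 4*exp(-4*t)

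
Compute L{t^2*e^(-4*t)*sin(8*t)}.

16*(3*s^2 + 24*s - 16)/(s^2 + 8*s + 80)^3

L{sin(8t)} = 8/(s^2 + 64).
Multiplying by e^(-4t) shifts s → s + 4, so L{e^(-4*t)*sin(8*t)} = 8/((s + 4)^2 + 64).
Then apply L{t^2·g(t)} = (-1)^2 d^2/ds^2[G(s)] with G(s) = 8/((s + 4)^2 + 64):
differentiating 2 times and applying the sign gives 16*(3*s^2 + 24*s - 16)/(s^2 + 8*s + 80)^3.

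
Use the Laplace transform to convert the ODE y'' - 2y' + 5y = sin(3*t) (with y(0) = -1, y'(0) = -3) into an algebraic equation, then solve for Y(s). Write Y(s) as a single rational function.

Laplace-transform each side.
Using L{y''} = s^2 Y - s·y(0) - y'(0) and L{y'} = sY - y(0), with y(0) = -1, y'(0) = -3, the left side becomes (s^2 - 2*s + 5)Y - (-s - 1).
The right side is L{sin(3*t)} = 3/(s^2 + 9).
So (s^2 - 2*s + 5)Y = 3/(s^2 + 9) + (-s - 1).
Divide through and combine into a single rational function.

Y(s) = (-s^3 - s^2 - 9*s - 6)/(s^4 - 2*s^3 + 14*s^2 - 18*s + 45)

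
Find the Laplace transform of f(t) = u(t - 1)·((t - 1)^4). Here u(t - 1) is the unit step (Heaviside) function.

By the second shifting theorem, L{u(t - c)·g(t - c)} = e^(-cs)·G(s) with c = 1 and G(s) = L{g(t)}.
L{t^4} = 4!/s^5 = 24/s^5.

24*exp(-s)/s^5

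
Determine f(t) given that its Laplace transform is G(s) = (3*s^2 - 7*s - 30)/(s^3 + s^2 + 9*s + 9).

Factor the denominator: s^3 + s^2 + 9*s + 9 = (s + 1)*(s^2 + 9).
Partial fraction decomposition gives [-2/(s + 1)] + [5*s/(s^2 + 9)] + [-12/(s^2 + 9)].
Invert each term: -2/(s + 1) ↔ -2e^(-t); 5·s/(s^2 + 9) ↔ 5cos(3t); -4·3/(s^2 + 9) ↔ -4sin(3t).

f(t) = -4*sin(3*t) + 5*cos(3*t) - 2*exp(-t)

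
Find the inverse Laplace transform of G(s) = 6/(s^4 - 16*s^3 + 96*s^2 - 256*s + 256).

t^3*exp(4*t)

Rewrite the denominator: s^4 - 16*s^3 + 96*s^2 - 256*s + 256 = (s - 4)^4.
The form in (s - 4) signals a first-shifting-theorem factor e^(4t).
Since L{t^3} = 3!/s^4 = 6/s^4, the inverse is t^3*e^(4*t).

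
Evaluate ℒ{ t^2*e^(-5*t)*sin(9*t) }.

L{sin(9t)} = 9/(s^2 + 81).
Multiplying by e^(-5t) shifts s → s + 5, so L{e^(-5*t)*sin(9*t)} = 9/((s + 5)^2 + 81).
Then apply L{t^2·g(t)} = (-1)^2 d^2/ds^2[G(s)] with G(s) = 9/((s + 5)^2 + 81):
differentiating 2 times and applying the sign gives 54*(s^2 + 10*s - 2)/(s^2 + 10*s + 106)^3.

54*(s^2 + 10*s - 2)/(s^2 + 10*s + 106)^3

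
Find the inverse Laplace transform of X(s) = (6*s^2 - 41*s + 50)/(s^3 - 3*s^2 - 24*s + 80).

Factor the denominator: s^3 - 3*s^2 - 24*s + 80 = (s - 4)^2*(s + 5).
Partial fraction decomposition gives [1/(s - 4)] + [-2/(s - 4)^2] + [5/(s + 5)].
Invert each term: 1/(s - 4) ↔ e^(4t); -2/(s - 4)^2 ↔ -2t·e^(4t); 5/(s + 5) ↔ 5e^(-5t).

-2*t*exp(4*t) + exp(4*t) + 5*exp(-5*t)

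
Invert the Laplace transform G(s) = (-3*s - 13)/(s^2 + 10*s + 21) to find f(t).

Factor the denominator: s^2 + 10*s + 21 = (s + 3)*(s + 7).
Partial fraction decomposition gives [-2/(s + 7)] + [-1/(s + 3)].
Invert each term: -2/(s + 7) ↔ -2e^(-7t); -1/(s + 3) ↔ -e^(-3t).

f(t) = -exp(-3*t) - 2*exp(-7*t)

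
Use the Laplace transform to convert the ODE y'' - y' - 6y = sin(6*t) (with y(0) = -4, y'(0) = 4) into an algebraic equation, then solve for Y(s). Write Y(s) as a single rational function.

Y(s) = (-4*s^3 + 8*s^2 - 144*s + 294)/(s^4 - s^3 + 30*s^2 - 36*s - 216)

Transform both sides with L{·}.
The derivative rules (L{y''} = s^2 Y - s·y(0) - y'(0) and L{y'} = sY - y(0), with y(0) = -4, y'(0) = 4) turn the left side into (s^2 - s - 6)Y - (-4*s + 8).
The right side is L{sin(6*t)} = 6/(s^2 + 36).
So (s^2 - s - 6)Y = 6/(s^2 + 36) + (-4*s + 8).
Solve for Y(s) and write it as one ratio of polynomials.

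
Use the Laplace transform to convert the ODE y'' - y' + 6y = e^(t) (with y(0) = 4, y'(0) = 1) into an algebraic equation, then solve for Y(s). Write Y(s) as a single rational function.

Transform both sides with L{·}.
Using L{y''} = s^2 Y - s·y(0) - y'(0) and L{y'} = sY - y(0), with y(0) = 4, y'(0) = 1, the left side becomes (s^2 - s + 6)Y - (4*s - 3).
The right side is L{e^(t)} = 1/(s - 1).
So (s^2 - s + 6)Y = 1/(s - 1) + (4*s - 3).
Solve for Y(s) and write it as one ratio of polynomials.

Y(s) = (4*s^2 - 7*s + 4)/(s^3 - 2*s^2 + 7*s - 6)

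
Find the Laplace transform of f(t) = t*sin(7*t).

14*s/(s^2 + 49)^2

L{sin(7t)} = 7/(s^2 + 49).
Then apply L{t·g(t)} = -d/ds[H(s)] with H(s) = 7/(s^2 + 49):
differentiating 1 time and applying the sign gives 14*s/(s^2 + 49)^2.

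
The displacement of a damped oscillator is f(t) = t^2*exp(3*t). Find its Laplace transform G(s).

L{e^(3t)} = 1/(s - 3).
Then apply L{t^2·g(t)} = (-1)^2 d^2/ds^2[H(s)] with H(s) = 1/(s - 3):
differentiating 2 times and applying the sign gives 2/(s - 3)^3.

G(s) = 2/(s - 3)^3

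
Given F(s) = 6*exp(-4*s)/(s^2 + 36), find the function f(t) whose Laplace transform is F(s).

The factor e^(-4s) signals a time shift by c = 4 (second shifting theorem).
L{sin(6t)} = 6/(s^2 + 36), so L^-1{6/(s^2 + 36)} = sin(6*t).
Hence the inverse is u(t - 4) times that function evaluated at t - 4.

f(t) = Heaviside(t - 4)*(sin(6*t - 24))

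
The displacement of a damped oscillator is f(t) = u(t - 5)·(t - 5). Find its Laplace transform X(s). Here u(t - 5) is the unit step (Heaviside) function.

By the second shifting theorem, L{u(t - c)·g(t - c)} = e^(-cs)·G(s) with c = 5 and G(s) = L{g(t)}.
L{t} = 1!/s^2 = 1/s^2.

X(s) = exp(-5*s)/s^2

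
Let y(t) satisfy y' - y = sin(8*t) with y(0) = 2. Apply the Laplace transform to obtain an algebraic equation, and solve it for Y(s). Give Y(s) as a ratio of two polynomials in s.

Transform both sides with L{·}.
With L{y'} = sY - y(0) = sY - 2: the LHS transforms to (s - 1)Y - (2).
The right side is L{sin(8*t)} = 8/(s^2 + 64).
So (s - 1)Y = 8/(s^2 + 64) + (2).
Divide through and combine into a single rational function.

Y(s) = (2*s^2 + 136)/(s^3 - s^2 + 64*s - 64)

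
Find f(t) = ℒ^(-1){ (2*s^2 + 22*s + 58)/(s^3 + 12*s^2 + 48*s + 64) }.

f(t) = t^2*exp(-4*t) + 6*t*exp(-4*t) + 2*exp(-4*t)

Factor the denominator: s^3 + 12*s^2 + 48*s + 64 = (s + 4)^3.
Partial fraction decomposition gives [2/(s + 4)] + [6/(s + 4)^2] + [2/(s + 4)^3].
Invert each term: 2/(s + 4) ↔ 2e^(-4t); 6/(s + 4)^2 ↔ 6t·e^(-4t); 2/(s + 4)^3 ↔ (1)t^2·e^(-4t).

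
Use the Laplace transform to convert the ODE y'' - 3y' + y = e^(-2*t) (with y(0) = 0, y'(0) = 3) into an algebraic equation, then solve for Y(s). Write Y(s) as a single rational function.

Y(s) = (3*s + 7)/(s^3 - s^2 - 5*s + 2)

Laplace-transform each side.
The derivative rules (L{y''} = s^2 Y - s·y(0) - y'(0) and L{y'} = sY - y(0), with y(0) = 0, y'(0) = 3) turn the left side into (s^2 - 3*s + 1)Y - (3).
The right side is L{e^(-2*t)} = 1/(s + 2).
So (s^2 - 3*s + 1)Y = 1/(s + 2) + (3).
Isolate Y and clear denominators.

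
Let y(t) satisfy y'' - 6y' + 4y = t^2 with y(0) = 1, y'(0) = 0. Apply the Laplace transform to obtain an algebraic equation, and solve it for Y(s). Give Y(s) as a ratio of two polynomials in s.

Transform both sides with L{·}.
The derivative rules (L{y''} = s^2 Y - s·y(0) - y'(0) and L{y'} = sY - y(0), with y(0) = 1, y'(0) = 0) turn the left side into (s^2 - 6*s + 4)Y - (s - 6).
The right side is L{t^2} = 2/s^3.
So (s^2 - 6*s + 4)Y = 2/s^3 + (s - 6).
Divide through and combine into a single rational function.

Y(s) = (s^4 - 6*s^3 + 2)/(s^5 - 6*s^4 + 4*s^3)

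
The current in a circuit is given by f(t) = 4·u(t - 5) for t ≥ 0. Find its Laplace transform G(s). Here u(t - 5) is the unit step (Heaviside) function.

By the second shifting theorem, L{u(t - c)·g(t - c)} = e^(-cs)·H(s) with c = 5 and H(s) = L{g(t)}.
L{4} = 4/s.

G(s) = 4*exp(-5*s)/s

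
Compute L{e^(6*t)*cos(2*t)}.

(s - 6)/((s - 6)^2 + 4)

L{cos(2t)} = s/(s^2 + 4).
By the first shifting theorem, multiplying by e^(6t) replaces s with s - 6.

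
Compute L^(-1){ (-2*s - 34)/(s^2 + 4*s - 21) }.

Factor the denominator: s^2 + 4*s - 21 = (s - 3)*(s + 7).
Partial fraction decomposition gives [2/(s + 7)] + [-4/(s - 3)].
Invert each term: 2/(s + 7) ↔ 2e^(-7t); -4/(s - 3) ↔ -4e^(3t).

-4*exp(3*t) + 2*exp(-7*t)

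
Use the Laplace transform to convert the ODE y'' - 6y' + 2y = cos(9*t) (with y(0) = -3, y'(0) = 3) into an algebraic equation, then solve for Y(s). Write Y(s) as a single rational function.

Y(s) = (-3*s^3 + 21*s^2 - 242*s + 1701)/(s^4 - 6*s^3 + 83*s^2 - 486*s + 162)

Laplace-transform each side.
Using L{y''} = s^2 Y - s·y(0) - y'(0) and L{y'} = sY - y(0), with y(0) = -3, y'(0) = 3, the left side becomes (s^2 - 6*s + 2)Y - (-3*s + 21).
The right side is L{cos(9*t)} = s/(s^2 + 81).
So (s^2 - 6*s + 2)Y = s/(s^2 + 81) + (-3*s + 21).
Solve for Y(s) and write it as one ratio of polynomials.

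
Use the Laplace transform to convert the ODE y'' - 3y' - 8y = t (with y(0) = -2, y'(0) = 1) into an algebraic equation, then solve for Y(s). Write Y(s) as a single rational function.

Y(s) = (-2*s^3 + 7*s^2 + 1)/(s^4 - 3*s^3 - 8*s^2)

Transform both sides with L{·}.
With L{y''} = s^2 Y - s·y(0) - y'(0) and L{y'} = sY - y(0), with y(0) = -2, y'(0) = 1: the LHS transforms to (s^2 - 3*s - 8)Y - (-2*s + 7).
The right side is L{t} = s^(-2).
So (s^2 - 3*s - 8)Y = s^(-2) + (-2*s + 7).
Solve for Y(s) and write it as one ratio of polynomials.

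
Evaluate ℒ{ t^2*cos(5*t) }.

2*s*(s^2 - 75)/(s^2 + 25)^3

L{cos(5t)} = s/(s^2 + 25).
Then apply L{t^2·g(t)} = (-1)^2 d^2/ds^2[G(s)] with G(s) = s/(s^2 + 25):
differentiating 2 times and applying the sign gives 2*s*(s^2 - 75)/(s^2 + 25)^3.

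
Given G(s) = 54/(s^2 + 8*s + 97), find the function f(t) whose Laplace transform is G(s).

Rewrite the denominator: s^2 + 8*s + 97 = (s + 4)^2 + 81.
The form in (s + 4) signals a first-shifting-theorem factor e^(-4t).
Since L{sin(9t)} = 9/(s^2 + 81), the inverse is e^(-4*t)*sin(9*t), scaled by 6.

f(t) = 6*exp(-4*t)*sin(9*t)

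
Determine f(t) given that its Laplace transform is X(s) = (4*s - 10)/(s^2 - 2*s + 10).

f(t) = -2*exp(t)*sin(3*t) + 4*exp(t)*cos(3*t)

Complete the square in the denominator: s^2 - 2*s + 10 = (s - 1)^2 + 3^2.
Split the numerator to match: 4*s - 10 = 4·(s - 1) - 2·3.
Invert each term: 4·(s - 1)/((s - 1)^2 + 9) ↔ 4e^(t)cos(3t); -2·3/((s - 1)^2 + 9) ↔ -2e^(t)sin(3t).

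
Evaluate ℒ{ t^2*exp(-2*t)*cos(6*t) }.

L{cos(6t)} = s/(s^2 + 36).
Multiplying by e^(-2t) shifts s → s + 2, so L{exp(-2*t)*cos(6*t)} = (s + 2)/((s + 2)^2 + 36).
Then apply L{t^2·g(t)} = (-1)^2 d^2/ds^2[H(s)] with H(s) = (s + 2)/((s + 2)^2 + 36):
differentiating 2 times and applying the sign gives 2*(s + 2)*(s^2 + 4*s - 104)/(s^2 + 4*s + 40)^3.

2*(s + 2)*(s^2 + 4*s - 104)/(s^2 + 4*s + 40)^3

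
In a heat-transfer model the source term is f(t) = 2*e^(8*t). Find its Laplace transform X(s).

L{2} = 2/s.
By the first shifting theorem, multiplying by e^(8t) replaces s with s - 8.

X(s) = 2/(s - 8)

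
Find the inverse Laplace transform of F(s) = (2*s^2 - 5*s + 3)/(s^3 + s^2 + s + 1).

Factor the denominator: s^3 + s^2 + s + 1 = (s + 1)*(s^2 + 1).
Partial fraction decomposition gives [5/(s + 1)] + [-3*s/(s^2 + 1)] + [-2/(s^2 + 1)].
Invert each term: 5/(s + 1) ↔ 5e^(-t); -3·s/(s^2 + 1) ↔ -3cos(t); -2·1/(s^2 + 1) ↔ -2sin(t).

-2*sin(t) - 3*cos(t) + 5*exp(-t)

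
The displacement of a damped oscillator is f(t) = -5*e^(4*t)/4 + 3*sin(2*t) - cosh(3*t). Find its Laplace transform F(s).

By linearity of the Laplace transform, transform each term separately.
(-1)·[L{cosh(3t)} = s/(s^2 - 9)]; (-5/4)·[L{e^(4t)} = 1/(s - 4)]; (3)·[L{sin(2t)} = 2/(s^2 + 4)].

F(s) = -s/(s^2 - 9) + 6/(s^2 + 4) - 5/(4*(s - 4))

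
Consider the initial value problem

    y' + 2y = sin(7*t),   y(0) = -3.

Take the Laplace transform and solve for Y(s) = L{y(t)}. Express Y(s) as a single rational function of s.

Transform both sides with L{·}.
Using L{y'} = sY - y(0) = sY - (-3), the left side becomes (s + 2)Y - (-3).
The right side is L{sin(7*t)} = 7/(s^2 + 49).
So (s + 2)Y = 7/(s^2 + 49) + (-3).
Isolate Y and clear denominators.

Y(s) = (-3*s^2 - 140)/(s^3 + 2*s^2 + 49*s + 98)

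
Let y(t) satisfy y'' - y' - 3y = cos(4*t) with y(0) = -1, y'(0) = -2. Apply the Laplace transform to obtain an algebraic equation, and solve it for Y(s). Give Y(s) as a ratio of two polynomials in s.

Apply the Laplace transform to the equation.
Using L{y''} = s^2 Y - s·y(0) - y'(0) and L{y'} = sY - y(0), with y(0) = -1, y'(0) = -2, the left side becomes (s^2 - s - 3)Y - (-s - 1).
The right side is L{cos(4*t)} = s/(s^2 + 16).
So (s^2 - s - 3)Y = s/(s^2 + 16) + (-s - 1).
Isolate Y and clear denominators.

Y(s) = (-s^3 - s^2 - 15*s - 16)/(s^4 - s^3 + 13*s^2 - 16*s - 48)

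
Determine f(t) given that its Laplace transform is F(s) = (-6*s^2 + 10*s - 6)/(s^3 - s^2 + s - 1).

f(t) = -exp(t) + 5*sin(t) - 5*cos(t)

Factor the denominator: s^3 - s^2 + s - 1 = (s - 1)*(s^2 + 1).
Partial fraction decomposition gives [-1/(s - 1)] + [-5*s/(s^2 + 1)] + [5/(s^2 + 1)].
Invert each term: -1/(s - 1) ↔ -e^(t); -5·s/(s^2 + 1) ↔ -5cos(t); 5·1/(s^2 + 1) ↔ 5sin(t).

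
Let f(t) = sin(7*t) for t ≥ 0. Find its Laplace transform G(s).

G(s) = 7/(s^2 + 49)

L{sin(7t)} = 7/(s^2 + 49).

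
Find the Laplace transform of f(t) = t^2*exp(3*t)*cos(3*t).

L{cos(3t)} = s/(s^2 + 9).
Multiplying by e^(3t) shifts s → s - 3, so L{exp(3*t)*cos(3*t)} = (s - 3)/((s - 3)^2 + 9).
Then apply L{t^2·g(t)} = (-1)^2 d^2/ds^2[G(s)] with G(s) = (s - 3)/((s - 3)^2 + 9):
differentiating 2 times and applying the sign gives 2*(s - 3)*(s^2 - 6*s - 18)/(s^2 - 6*s + 18)^3.

2*(s - 3)*(s^2 - 6*s - 18)/(s^2 - 6*s + 18)^3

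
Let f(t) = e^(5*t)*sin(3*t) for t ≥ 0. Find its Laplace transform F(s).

F(s) = 3/((s - 5)^2 + 9)

L{sin(3t)} = 3/(s^2 + 9).
By the first shifting theorem, multiplying by e^(5t) replaces s with s - 5.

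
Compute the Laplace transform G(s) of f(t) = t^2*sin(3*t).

G(s) = 18*(s^2 - 3)/(s^2 + 9)^3

L{sin(3t)} = 3/(s^2 + 9).
Then apply L{t^2·g(t)} = (-1)^2 d^2/ds^2[H(s)] with H(s) = 3/(s^2 + 9):
differentiating 2 times and applying the sign gives 18*(s^2 - 3)/(s^2 + 9)^3.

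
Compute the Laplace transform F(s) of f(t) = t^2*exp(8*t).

F(s) = 2/(s - 8)^3

L{e^(8t)} = 1/(s - 8).
Then apply L{t^2·g(t)} = (-1)^2 d^2/ds^2[G(s)] with G(s) = 1/(s - 8):
differentiating 2 times and applying the sign gives 2/(s - 8)^3.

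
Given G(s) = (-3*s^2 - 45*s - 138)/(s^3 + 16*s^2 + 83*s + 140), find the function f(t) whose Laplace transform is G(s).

Factor the denominator: s^3 + 16*s^2 + 83*s + 140 = (s + 4)*(s + 5)*(s + 7).
Partial fraction decomposition gives [-2/(s + 4)] + [-6/(s + 5)] + [5/(s + 7)].
Invert each term: -2/(s + 4) ↔ -2e^(-4t); -6/(s + 5) ↔ -6e^(-5t); 5/(s + 7) ↔ 5e^(-7t).

f(t) = -2*exp(-4*t) - 6*exp(-5*t) + 5*exp(-7*t)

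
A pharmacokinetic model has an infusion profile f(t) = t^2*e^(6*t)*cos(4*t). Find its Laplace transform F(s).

F(s) = 2*(s - 6)*(s^2 - 12*s - 12)/(s^2 - 12*s + 52)^3

L{cos(4t)} = s/(s^2 + 16).
Multiplying by e^(6t) shifts s → s - 6, so L{e^(6*t)*cos(4*t)} = (s - 6)/((s - 6)^2 + 16).
Then apply L{t^2·g(t)} = (-1)^2 d^2/ds^2[G(s)] with G(s) = (s - 6)/((s - 6)^2 + 16):
differentiating 2 times and applying the sign gives 2*(s - 6)*(s^2 - 12*s - 12)/(s^2 - 12*s + 52)^3.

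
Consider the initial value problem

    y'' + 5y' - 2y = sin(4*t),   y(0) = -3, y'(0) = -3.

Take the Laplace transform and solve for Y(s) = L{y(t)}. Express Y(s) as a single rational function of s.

Transform both sides with L{·}.
With L{y''} = s^2 Y - s·y(0) - y'(0) and L{y'} = sY - y(0), with y(0) = -3, y'(0) = -3: the LHS transforms to (s^2 + 5*s - 2)Y - (-3*s - 18).
The right side is L{sin(4*t)} = 4/(s^2 + 16).
So (s^2 + 5*s - 2)Y = 4/(s^2 + 16) + (-3*s - 18).
Isolate Y and clear denominators.

Y(s) = (-3*s^3 - 18*s^2 - 48*s - 284)/(s^4 + 5*s^3 + 14*s^2 + 80*s - 32)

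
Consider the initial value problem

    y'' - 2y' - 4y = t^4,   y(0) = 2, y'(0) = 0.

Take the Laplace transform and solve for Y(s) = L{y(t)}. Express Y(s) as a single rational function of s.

Take the Laplace transform of both sides.
Using L{y''} = s^2 Y - s·y(0) - y'(0) and L{y'} = sY - y(0), with y(0) = 2, y'(0) = 0, the left side becomes (s^2 - 2*s - 4)Y - (2*s - 4).
The right side is L{t^4} = 24/s^5.
So (s^2 - 2*s - 4)Y = 24/s^5 + (2*s - 4).
Isolate Y and clear denominators.

Y(s) = (2*s^6 - 4*s^5 + 24)/(s^7 - 2*s^6 - 4*s^5)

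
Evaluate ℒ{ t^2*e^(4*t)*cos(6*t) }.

2*(s - 4)*(s^2 - 8*s - 92)/(s^2 - 8*s + 52)^3

L{cos(6t)} = s/(s^2 + 36).
Multiplying by e^(4t) shifts s → s - 4, so L{e^(4*t)*cos(6*t)} = (s - 4)/((s - 4)^2 + 36).
Then apply L{t^2·g(t)} = (-1)^2 d^2/ds^2[H(s)] with H(s) = (s - 4)/((s - 4)^2 + 36):
differentiating 2 times and applying the sign gives 2*(s - 4)*(s^2 - 8*s - 92)/(s^2 - 8*s + 52)^3.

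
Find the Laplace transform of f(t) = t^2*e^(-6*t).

2/(s + 6)^3

L{e^(-6t)} = 1/(s + 6).
Then apply L{t^2·g(t)} = (-1)^2 d^2/ds^2[G(s)] with G(s) = 1/(s + 6):
differentiating 2 times and applying the sign gives 2/(s + 6)^3.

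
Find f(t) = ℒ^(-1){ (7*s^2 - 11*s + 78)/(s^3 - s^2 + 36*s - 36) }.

f(t) = 2*exp(t) - sin(6*t) + 5*cos(6*t)

Factor the denominator: s^3 - s^2 + 36*s - 36 = (s - 1)*(s^2 + 36).
Partial fraction decomposition gives [2/(s - 1)] + [5*s/(s^2 + 36)] + [-6/(s^2 + 36)].
Invert each term: 2/(s - 1) ↔ 2e^(t); 5·s/(s^2 + 36) ↔ 5cos(6t); -1·6/(s^2 + 36) ↔ -sin(6t).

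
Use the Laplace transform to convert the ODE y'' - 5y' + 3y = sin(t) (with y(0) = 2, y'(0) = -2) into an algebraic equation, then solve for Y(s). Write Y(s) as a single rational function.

Transform both sides with L{·}.
Using L{y''} = s^2 Y - s·y(0) - y'(0) and L{y'} = sY - y(0), with y(0) = 2, y'(0) = -2, the left side becomes (s^2 - 5*s + 3)Y - (2*s - 12).
The right side is L{sin(t)} = 1/(s^2 + 1).
So (s^2 - 5*s + 3)Y = 1/(s^2 + 1) + (2*s - 12).
Solve for Y(s) and write it as one ratio of polynomials.

Y(s) = (2*s^3 - 12*s^2 + 2*s - 11)/(s^4 - 5*s^3 + 4*s^2 - 5*s + 3)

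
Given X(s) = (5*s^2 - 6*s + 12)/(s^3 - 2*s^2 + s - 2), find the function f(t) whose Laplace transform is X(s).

Factor the denominator: s^3 - 2*s^2 + s - 2 = (s - 2)*(s^2 + 1).
Partial fraction decomposition gives [4/(s - 2)] + [s/(s^2 + 1)] + [-4/(s^2 + 1)].
Invert each term: 4/(s - 2) ↔ 4e^(2t); 1·s/(s^2 + 1) ↔ cos(t); -4·1/(s^2 + 1) ↔ -4sin(t).

f(t) = 4*exp(2*t) - 4*sin(t) + cos(t)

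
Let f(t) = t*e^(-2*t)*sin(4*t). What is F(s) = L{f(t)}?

L{sin(4t)} = 4/(s^2 + 16).
Multiplying by e^(-2t) shifts s → s + 2, so L{e^(-2*t)*sin(4*t)} = 4/((s + 2)^2 + 16).
Then apply L{t·g(t)} = -d/ds[G(s)] with G(s) = 4/((s + 2)^2 + 16):
differentiating 1 time and applying the sign gives 8*(s + 2)/(s^2 + 4*s + 20)^2.

F(s) = 8*(s + 2)/(s^2 + 4*s + 20)^2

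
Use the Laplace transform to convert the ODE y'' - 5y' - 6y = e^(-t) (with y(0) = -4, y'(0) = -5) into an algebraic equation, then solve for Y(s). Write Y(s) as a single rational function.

Laplace-transform each side.
With L{y''} = s^2 Y - s·y(0) - y'(0) and L{y'} = sY - y(0), with y(0) = -4, y'(0) = -5: the LHS transforms to (s^2 - 5*s - 6)Y - (-4*s + 15).
The right side is L{e^(-t)} = 1/(s + 1).
So (s^2 - 5*s - 6)Y = 1/(s + 1) + (-4*s + 15).
Divide through and combine into a single rational function.

Y(s) = (-4*s^2 + 11*s + 16)/(s^3 - 4*s^2 - 11*s - 6)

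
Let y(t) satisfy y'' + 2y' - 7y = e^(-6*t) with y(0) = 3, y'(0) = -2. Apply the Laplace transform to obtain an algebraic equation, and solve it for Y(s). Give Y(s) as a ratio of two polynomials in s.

Y(s) = (3*s^2 + 22*s + 25)/(s^3 + 8*s^2 + 5*s - 42)

Laplace-transform each side.
With L{y''} = s^2 Y - s·y(0) - y'(0) and L{y'} = sY - y(0), with y(0) = 3, y'(0) = -2: the LHS transforms to (s^2 + 2*s - 7)Y - (3*s + 4).
The right side is L{e^(-6*t)} = 1/(s + 6).
So (s^2 + 2*s - 7)Y = 1/(s + 6) + (3*s + 4).
Divide through and combine into a single rational function.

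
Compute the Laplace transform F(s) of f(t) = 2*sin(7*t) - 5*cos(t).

By linearity of the Laplace transform, transform each term separately.
(-5)·[L{cos(t)} = s/(s^2 + 1)]; (2)·[L{sin(7t)} = 7/(s^2 + 49)].

F(s) = -5*s/(s^2 + 1) + 14/(s^2 + 49)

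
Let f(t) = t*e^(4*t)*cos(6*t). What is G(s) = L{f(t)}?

G(s) = (s - 10)*(s + 2)/(s^2 - 8*s + 52)^2

L{cos(6t)} = s/(s^2 + 36).
Multiplying by e^(4t) shifts s → s - 4, so L{e^(4*t)*cos(6*t)} = (s - 4)/((s - 4)^2 + 36).
Then apply L{t·g(t)} = -d/ds[H(s)] with H(s) = (s - 4)/((s - 4)^2 + 36):
differentiating 1 time and applying the sign gives (s - 10)*(s + 2)/(s^2 - 8*s + 52)^2.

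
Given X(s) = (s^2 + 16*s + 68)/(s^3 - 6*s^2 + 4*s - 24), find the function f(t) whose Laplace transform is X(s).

f(t) = 5*exp(6*t) - 4*sin(2*t) - 4*cos(2*t)

Factor the denominator: s^3 - 6*s^2 + 4*s - 24 = (s - 6)*(s^2 + 4).
Partial fraction decomposition gives [5/(s - 6)] + [-4*s/(s^2 + 4)] + [-8/(s^2 + 4)].
Invert each term: 5/(s - 6) ↔ 5e^(6t); -4·s/(s^2 + 4) ↔ -4cos(2t); -4·2/(s^2 + 4) ↔ -4sin(2t).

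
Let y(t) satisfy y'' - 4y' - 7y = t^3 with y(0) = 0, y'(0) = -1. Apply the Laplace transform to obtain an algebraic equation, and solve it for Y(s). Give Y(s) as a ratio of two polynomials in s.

Y(s) = (-s^4 + 6)/(s^6 - 4*s^5 - 7*s^4)

Apply the Laplace transform to the equation.
With L{y''} = s^2 Y - s·y(0) - y'(0) and L{y'} = sY - y(0), with y(0) = 0, y'(0) = -1: the LHS transforms to (s^2 - 4*s - 7)Y - (-1).
The right side is L{t^3} = 6/s^4.
So (s^2 - 4*s - 7)Y = 6/s^4 + (-1).
Isolate Y and clear denominators.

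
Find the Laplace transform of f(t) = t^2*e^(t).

L{e^(t)} = 1/(s - 1).
Then apply L{t^2·g(t)} = (-1)^2 d^2/ds^2[G(s)] with G(s) = 1/(s - 1):
differentiating 2 times and applying the sign gives 2/(s - 1)^3.

2/(s - 1)^3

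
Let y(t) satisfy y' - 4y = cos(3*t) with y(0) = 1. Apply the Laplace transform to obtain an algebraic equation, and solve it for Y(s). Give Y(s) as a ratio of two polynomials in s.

Y(s) = (s^2 + s + 9)/(s^3 - 4*s^2 + 9*s - 36)

Take the Laplace transform of both sides.
Using L{y'} = sY - y(0) = sY - 1, the left side becomes (s - 4)Y - (1).
The right side is L{cos(3*t)} = s/(s^2 + 9).
So (s - 4)Y = s/(s^2 + 9) + (1).
Divide through and combine into a single rational function.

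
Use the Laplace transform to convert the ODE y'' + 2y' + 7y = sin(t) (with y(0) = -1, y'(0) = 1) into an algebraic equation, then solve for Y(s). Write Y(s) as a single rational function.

Y(s) = (-s^3 - s^2 - s)/(s^4 + 2*s^3 + 8*s^2 + 2*s + 7)

Take the Laplace transform of both sides.
Using L{y''} = s^2 Y - s·y(0) - y'(0) and L{y'} = sY - y(0), with y(0) = -1, y'(0) = 1, the left side becomes (s^2 + 2*s + 7)Y - (-s - 1).
The right side is L{sin(t)} = 1/(s^2 + 1).
So (s^2 + 2*s + 7)Y = 1/(s^2 + 1) + (-s - 1).
Solve for Y(s) and write it as one ratio of polynomials.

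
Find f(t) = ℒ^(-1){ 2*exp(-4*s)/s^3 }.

The factor e^(-4s) signals a time shift by c = 4 (second shifting theorem).
L{t^2} = 2!/s^3 = 2/s^3, so L^-1{2/s^3} = t^2.
Hence the inverse is u(t - 4) times that function evaluated at t - 4.

f(t) = Heaviside(t - 4)*((t - 4)^2)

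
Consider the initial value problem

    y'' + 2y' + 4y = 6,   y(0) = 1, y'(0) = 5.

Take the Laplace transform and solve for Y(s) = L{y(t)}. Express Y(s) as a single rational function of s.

Y(s) = (s^2 + 7*s + 6)/(s^3 + 2*s^2 + 4*s)

Transform both sides with L{·}.
With L{y''} = s^2 Y - s·y(0) - y'(0) and L{y'} = sY - y(0), with y(0) = 1, y'(0) = 5: the LHS transforms to (s^2 + 2*s + 4)Y - (s + 7).
The right side is L{6} = 6/s.
So (s^2 + 2*s + 4)Y = 6/s + (s + 7).
Divide through and combine into a single rational function.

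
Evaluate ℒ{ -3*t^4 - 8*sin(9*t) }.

-72/(s^2 + 81) - 72/s^5

The transform is linear, so treat each term independently.
(-8)·[L{sin(9t)} = 9/(s^2 + 81)]; (-3)·[L{t^4} = 4!/s^5 = 24/s^5].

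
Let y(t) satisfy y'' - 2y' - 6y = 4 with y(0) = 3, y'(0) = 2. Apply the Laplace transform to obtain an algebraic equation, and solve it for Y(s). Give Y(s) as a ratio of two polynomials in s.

Apply the Laplace transform to the equation.
The derivative rules (L{y''} = s^2 Y - s·y(0) - y'(0) and L{y'} = sY - y(0), with y(0) = 3, y'(0) = 2) turn the left side into (s^2 - 2*s - 6)Y - (3*s - 4).
The right side is L{4} = 4/s.
So (s^2 - 2*s - 6)Y = 4/s + (3*s - 4).
Isolate Y and clear denominators.

Y(s) = (3*s^2 - 4*s + 4)/(s^3 - 2*s^2 - 6*s)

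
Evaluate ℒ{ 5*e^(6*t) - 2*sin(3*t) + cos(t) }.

The transform is linear, so treat each term independently.
(5)·[L{e^(6t)} = 1/(s - 6)]; (-2)·[L{sin(3t)} = 3/(s^2 + 9)]; L{cos(t)} = s/(s^2 + 1).

s/(s^2 + 1) - 6/(s^2 + 9) + 5/(s - 6)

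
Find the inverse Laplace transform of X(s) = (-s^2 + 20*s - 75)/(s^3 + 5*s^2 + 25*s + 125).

sin(5*t) + 3*cos(5*t) - 4*exp(-5*t)

Factor the denominator: s^3 + 5*s^2 + 25*s + 125 = (s + 5)*(s^2 + 25).
Partial fraction decomposition gives [-4/(s + 5)] + [3*s/(s^2 + 25)] + [5/(s^2 + 25)].
Invert each term: -4/(s + 5) ↔ -4e^(-5t); 3·s/(s^2 + 25) ↔ 3cos(5t); 1·5/(s^2 + 25) ↔ sin(5t).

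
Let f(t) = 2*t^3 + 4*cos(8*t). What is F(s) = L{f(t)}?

F(s) = 4*s/(s^2 + 64) + 12/s^4

Apply the Laplace transform termwise.
(4)·[L{cos(8t)} = s/(s^2 + 64)]; (2)·[L{t^3} = 3!/s^4 = 6/s^4].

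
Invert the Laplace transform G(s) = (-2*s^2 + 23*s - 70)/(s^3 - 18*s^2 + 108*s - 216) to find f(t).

Factor the denominator: s^3 - 18*s^2 + 108*s - 216 = (s - 6)^3.
Partial fraction decomposition gives [-2/(s - 6)] + [-1/(s - 6)^2] + [-4/(s - 6)^3].
Invert each term: -2/(s - 6) ↔ -2e^(6t); -1/(s - 6)^2 ↔ -t·e^(6t); -4/(s - 6)^3 ↔ (-2)t^2·e^(6t).

f(t) = -2*t^2*exp(6*t) - t*exp(6*t) - 2*exp(6*t)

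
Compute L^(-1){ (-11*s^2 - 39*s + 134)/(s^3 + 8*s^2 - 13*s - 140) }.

Factor the denominator: s^3 + 8*s^2 - 13*s - 140 = (s - 4)*(s + 5)*(s + 7).
Partial fraction decomposition gives [-3/(s + 5)] + [-6/(s + 7)] + [-2/(s - 4)].
Invert each term: -3/(s + 5) ↔ -3e^(-5t); -6/(s + 7) ↔ -6e^(-7t); -2/(s - 4) ↔ -2e^(4t).

-2*exp(4*t) - 3*exp(-5*t) - 6*exp(-7*t)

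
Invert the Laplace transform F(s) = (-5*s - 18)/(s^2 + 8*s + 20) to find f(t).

f(t) = exp(-4*t)*sin(2*t) - 5*exp(-4*t)*cos(2*t)

Complete the square in the denominator: s^2 + 8*s + 20 = (s + 4)^2 + 2^2.
Split the numerator to match: -5*s - 18 = -5·(s + 4) + 1·2.
Invert each term: -5·(s + 4)/((s + 4)^2 + 4) ↔ -5e^(-4t)cos(2t); 1·2/((s + 4)^2 + 4) ↔ e^(-4t)sin(2t).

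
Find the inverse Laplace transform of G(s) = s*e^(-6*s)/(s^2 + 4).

Heaviside(t - 6)*(cos(2*t - 12))

The factor e^(-6s) signals a time shift by c = 6 (second shifting theorem).
L{cos(2t)} = s/(s^2 + 4), so L^-1{s/(s^2 + 4)} = cos(2*t).
Hence the inverse is u(t - 6) times that function evaluated at t - 6.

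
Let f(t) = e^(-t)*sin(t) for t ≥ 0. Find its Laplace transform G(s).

G(s) = 1/((s + 1)^2 + 1)

L{sin(t)} = 1/(s^2 + 1).
By the first shifting theorem, multiplying by e^(-t) replaces s with s + 1.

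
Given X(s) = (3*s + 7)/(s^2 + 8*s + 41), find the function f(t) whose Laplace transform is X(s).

f(t) = -exp(-4*t)*sin(5*t) + 3*exp(-4*t)*cos(5*t)

Complete the square in the denominator: s^2 + 8*s + 41 = (s + 4)^2 + 5^2.
Split the numerator to match: 3*s + 7 = 3·(s + 4) - 1·5.
Invert each term: 3·(s + 4)/((s + 4)^2 + 25) ↔ 3e^(-4t)cos(5t); -1·5/((s + 4)^2 + 25) ↔ -e^(-4t)sin(5t).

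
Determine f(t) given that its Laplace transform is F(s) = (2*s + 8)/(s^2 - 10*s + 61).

Complete the square in the denominator: s^2 - 10*s + 61 = (s - 5)^2 + 6^2.
Split the numerator to match: 2*s + 8 = 2·(s - 5) + 3·6.
Invert each term: 2·(s - 5)/((s - 5)^2 + 36) ↔ 2e^(5t)cos(6t); 3·6/((s - 5)^2 + 36) ↔ 3e^(5t)sin(6t).

f(t) = 3*exp(5*t)*sin(6*t) + 2*exp(5*t)*cos(6*t)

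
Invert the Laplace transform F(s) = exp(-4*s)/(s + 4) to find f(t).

f(t) = Heaviside(t - 4)*(exp(-4*t + 16))

The factor e^(-4s) signals a time shift by c = 4 (second shifting theorem).
L{e^(-4t)} = 1/(s + 4), so L^-1{1/(s + 4)} = exp(-4*t).
Hence the inverse is u(t - 4) times that function evaluated at t - 4.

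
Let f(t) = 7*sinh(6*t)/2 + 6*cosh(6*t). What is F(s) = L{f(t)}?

F(s) = 6*s/(s^2 - 36) + 21/(s^2 - 36)

Apply the Laplace transform termwise.
(6)·[L{cosh(6t)} = s/(s^2 - 36)]; (7/2)·[L{sinh(6t)} = 6/(s^2 - 36)].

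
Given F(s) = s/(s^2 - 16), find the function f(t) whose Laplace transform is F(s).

f(t) = cosh(4*t)

Since L{cosh(4t)} = s/(s^2 - 16), the inverse is cosh(4*t).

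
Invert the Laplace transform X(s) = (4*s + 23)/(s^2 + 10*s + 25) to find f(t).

Factor the denominator: s^2 + 10*s + 25 = (s + 5)^2.
Partial fraction decomposition gives [4/(s + 5)] + [3/(s + 5)^2].
Invert each term: 4/(s + 5) ↔ 4e^(-5t); 3/(s + 5)^2 ↔ 3t·e^(-5t).

f(t) = 3*t*exp(-5*t) + 4*exp(-5*t)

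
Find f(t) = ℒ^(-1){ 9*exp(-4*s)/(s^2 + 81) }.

The factor e^(-4s) signals a time shift by c = 4 (second shifting theorem).
L{sin(9t)} = 9/(s^2 + 81), so L^-1{9/(s^2 + 81)} = sin(9*t).
Hence the inverse is u(t - 4) times that function evaluated at t - 4.

f(t) = Heaviside(t - 4)*(sin(9*t - 36))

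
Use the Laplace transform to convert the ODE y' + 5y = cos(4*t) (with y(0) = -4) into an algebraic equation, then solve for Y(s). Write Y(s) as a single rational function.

Laplace-transform each side.
With L{y'} = sY - y(0) = sY - (-4): the LHS transforms to (s + 5)Y - (-4).
The right side is L{cos(4*t)} = s/(s^2 + 16).
So (s + 5)Y = s/(s^2 + 16) + (-4).
Solve for Y(s) and write it as one ratio of polynomials.

Y(s) = (-4*s^2 + s - 64)/(s^3 + 5*s^2 + 16*s + 80)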